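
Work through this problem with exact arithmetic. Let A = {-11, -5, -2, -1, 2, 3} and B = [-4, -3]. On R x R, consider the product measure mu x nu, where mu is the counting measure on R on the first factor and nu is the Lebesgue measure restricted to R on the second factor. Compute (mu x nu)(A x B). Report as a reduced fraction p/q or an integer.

For a measurable rectangle A x B, the product measure satisfies
  (mu x nu)(A x B) = mu(A) * nu(B).
  mu(A) = 6.
  nu(B) = 1.
  (mu x nu)(A x B) = 6 * 1 = 6.

6


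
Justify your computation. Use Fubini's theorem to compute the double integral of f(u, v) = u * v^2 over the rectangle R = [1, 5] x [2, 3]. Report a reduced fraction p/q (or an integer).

f(u, v) is a tensor product of a function of u and a function of v, and both factors are bounded continuous (hence Lebesgue integrable) on the rectangle, so Fubini's theorem applies:
  integral_R f d(m x m) = (integral_a1^b1 u du) * (integral_a2^b2 v^2 dv).
Inner integral in u: integral_{1}^{5} u du = (5^2 - 1^2)/2
  = 12.
Inner integral in v: integral_{2}^{3} v^2 dv = (3^3 - 2^3)/3
  = 19/3.
Product: (12) * (19/3) = 76.

76


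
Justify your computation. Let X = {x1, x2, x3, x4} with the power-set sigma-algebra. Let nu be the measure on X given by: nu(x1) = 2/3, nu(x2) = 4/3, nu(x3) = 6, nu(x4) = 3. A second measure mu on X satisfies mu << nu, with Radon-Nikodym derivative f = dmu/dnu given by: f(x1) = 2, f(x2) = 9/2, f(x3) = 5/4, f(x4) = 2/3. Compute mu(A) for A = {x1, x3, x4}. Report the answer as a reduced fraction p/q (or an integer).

By the defining property of the Radon-Nikodym derivative, for every measurable set A,
  mu(A) = integral_A f dnu.
Since nu is a discrete measure concentrated on the atoms of X, the integral over A reduces to the sum
  mu(A) = sum_{x in A} f(x) * nu({x}).
Computing each term:
  x1: f(x1) * nu(x1) = 2 * 2/3 = 4/3.
  x3: f(x3) * nu(x3) = 5/4 * 6 = 15/2.
  x4: f(x4) * nu(x4) = 2/3 * 3 = 2.
Summing: mu(A) = 4/3 + 15/2 + 2 = 65/6.

65/6


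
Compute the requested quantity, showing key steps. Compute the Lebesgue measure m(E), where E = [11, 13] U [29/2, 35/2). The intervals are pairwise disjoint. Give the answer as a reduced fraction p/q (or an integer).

For pairwise disjoint intervals, m(union_i I_i) = sum_i m(I_i),
and m is invariant under swapping open/closed endpoints (single points have measure 0).
So m(E) = sum_i (b_i - a_i).
  I_1 has length 13 - 11 = 2.
  I_2 has length 35/2 - 29/2 = 3.
Summing:
  m(E) = 2 + 3 = 5.

5


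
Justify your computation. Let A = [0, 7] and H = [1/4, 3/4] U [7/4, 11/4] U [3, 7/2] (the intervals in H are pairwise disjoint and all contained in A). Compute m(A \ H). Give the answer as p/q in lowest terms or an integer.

The ambient interval has length m(A) = 7 - 0 = 7.
Since the holes are disjoint and sit inside A, by finite additivity
  m(H) = sum_i (b_i - a_i), and m(A \ H) = m(A) - m(H).
Computing the hole measures:
  m(H_1) = 3/4 - 1/4 = 1/2.
  m(H_2) = 11/4 - 7/4 = 1.
  m(H_3) = 7/2 - 3 = 1/2.
Summed: m(H) = 1/2 + 1 + 1/2 = 2.
So m(A \ H) = 7 - 2 = 5.

5


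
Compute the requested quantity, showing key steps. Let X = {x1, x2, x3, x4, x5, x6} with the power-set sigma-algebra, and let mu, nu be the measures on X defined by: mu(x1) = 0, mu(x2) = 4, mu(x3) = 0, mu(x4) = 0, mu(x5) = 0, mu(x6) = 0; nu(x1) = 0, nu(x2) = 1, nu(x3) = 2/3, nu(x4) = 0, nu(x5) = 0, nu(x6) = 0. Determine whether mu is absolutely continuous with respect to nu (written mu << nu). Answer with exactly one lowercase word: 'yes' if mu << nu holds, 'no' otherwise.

mu << nu means: every nu-null measurable set is also mu-null; equivalently, for every atom x, if nu({x}) = 0 then mu({x}) = 0.
Checking each atom:
  x1: nu = 0, mu = 0 -> consistent with mu << nu.
  x2: nu = 1 > 0 -> no constraint.
  x3: nu = 2/3 > 0 -> no constraint.
  x4: nu = 0, mu = 0 -> consistent with mu << nu.
  x5: nu = 0, mu = 0 -> consistent with mu << nu.
  x6: nu = 0, mu = 0 -> consistent with mu << nu.
No atom violates the condition. Therefore mu << nu.

yes


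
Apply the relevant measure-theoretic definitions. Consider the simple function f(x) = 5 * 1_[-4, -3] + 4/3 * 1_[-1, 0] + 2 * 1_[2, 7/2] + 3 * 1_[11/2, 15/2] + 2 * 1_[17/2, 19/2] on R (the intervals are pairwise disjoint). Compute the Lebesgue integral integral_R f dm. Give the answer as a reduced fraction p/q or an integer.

For a simple function f = sum_i c_i * 1_{A_i} with disjoint A_i,
  integral f dm = sum_i c_i * m(A_i).
Lengths of the A_i:
  m(A_1) = -3 - (-4) = 1.
  m(A_2) = 0 - (-1) = 1.
  m(A_3) = 7/2 - 2 = 3/2.
  m(A_4) = 15/2 - 11/2 = 2.
  m(A_5) = 19/2 - 17/2 = 1.
Contributions c_i * m(A_i):
  (5) * (1) = 5.
  (4/3) * (1) = 4/3.
  (2) * (3/2) = 3.
  (3) * (2) = 6.
  (2) * (1) = 2.
Total: 5 + 4/3 + 3 + 6 + 2 = 52/3.

52/3


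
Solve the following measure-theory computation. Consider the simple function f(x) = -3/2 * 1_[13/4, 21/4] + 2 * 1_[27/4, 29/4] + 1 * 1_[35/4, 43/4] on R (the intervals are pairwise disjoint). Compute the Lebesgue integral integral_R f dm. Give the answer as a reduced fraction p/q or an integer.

For a simple function f = sum_i c_i * 1_{A_i} with disjoint A_i,
  integral f dm = sum_i c_i * m(A_i).
Lengths of the A_i:
  m(A_1) = 21/4 - 13/4 = 2.
  m(A_2) = 29/4 - 27/4 = 1/2.
  m(A_3) = 43/4 - 35/4 = 2.
Contributions c_i * m(A_i):
  (-3/2) * (2) = -3.
  (2) * (1/2) = 1.
  (1) * (2) = 2.
Total: -3 + 1 + 2 = 0.

0


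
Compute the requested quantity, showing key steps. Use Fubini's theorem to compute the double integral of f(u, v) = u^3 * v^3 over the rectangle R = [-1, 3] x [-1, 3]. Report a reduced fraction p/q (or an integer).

f(u, v) is a tensor product of a function of u and a function of v, and both factors are bounded continuous (hence Lebesgue integrable) on the rectangle, so Fubini's theorem applies:
  integral_R f d(m x m) = (integral_a1^b1 u^3 du) * (integral_a2^b2 v^3 dv).
Inner integral in u: integral_{-1}^{3} u^3 du = (3^4 - (-1)^4)/4
  = 20.
Inner integral in v: integral_{-1}^{3} v^3 dv = (3^4 - (-1)^4)/4
  = 20.
Product: (20) * (20) = 400.

400


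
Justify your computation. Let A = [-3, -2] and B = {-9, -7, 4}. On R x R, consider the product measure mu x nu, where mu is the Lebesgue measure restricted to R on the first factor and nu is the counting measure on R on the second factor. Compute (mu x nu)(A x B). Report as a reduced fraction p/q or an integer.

For a measurable rectangle A x B, the product measure satisfies
  (mu x nu)(A x B) = mu(A) * nu(B).
  mu(A) = 1.
  nu(B) = 3.
  (mu x nu)(A x B) = 1 * 3 = 3.

3


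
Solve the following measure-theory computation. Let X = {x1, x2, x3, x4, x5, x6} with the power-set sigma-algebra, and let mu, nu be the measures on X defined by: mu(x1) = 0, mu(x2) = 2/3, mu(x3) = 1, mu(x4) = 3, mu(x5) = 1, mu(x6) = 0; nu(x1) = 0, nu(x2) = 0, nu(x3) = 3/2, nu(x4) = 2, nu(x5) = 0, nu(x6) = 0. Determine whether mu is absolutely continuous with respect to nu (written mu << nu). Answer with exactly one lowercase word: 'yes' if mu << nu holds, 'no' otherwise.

mu << nu means: every nu-null measurable set is also mu-null; equivalently, for every atom x, if nu({x}) = 0 then mu({x}) = 0.
Checking each atom:
  x1: nu = 0, mu = 0 -> consistent with mu << nu.
  x2: nu = 0, mu = 2/3 > 0 -> violates mu << nu.
  x3: nu = 3/2 > 0 -> no constraint.
  x4: nu = 2 > 0 -> no constraint.
  x5: nu = 0, mu = 1 > 0 -> violates mu << nu.
  x6: nu = 0, mu = 0 -> consistent with mu << nu.
The atom(s) x2, x5 violate the condition (nu = 0 but mu > 0). Therefore mu is NOT absolutely continuous w.r.t. nu.

no


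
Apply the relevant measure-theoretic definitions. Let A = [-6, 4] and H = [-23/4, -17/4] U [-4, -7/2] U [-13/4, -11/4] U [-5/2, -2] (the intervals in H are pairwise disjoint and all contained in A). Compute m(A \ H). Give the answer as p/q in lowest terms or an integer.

The ambient interval has length m(A) = 4 - (-6) = 10.
Since the holes are disjoint and sit inside A, by finite additivity
  m(H) = sum_i (b_i - a_i), and m(A \ H) = m(A) - m(H).
Computing the hole measures:
  m(H_1) = -17/4 - (-23/4) = 3/2.
  m(H_2) = -7/2 - (-4) = 1/2.
  m(H_3) = -11/4 - (-13/4) = 1/2.
  m(H_4) = -2 - (-5/2) = 1/2.
Summed: m(H) = 3/2 + 1/2 + 1/2 + 1/2 = 3.
So m(A \ H) = 10 - 3 = 7.

7


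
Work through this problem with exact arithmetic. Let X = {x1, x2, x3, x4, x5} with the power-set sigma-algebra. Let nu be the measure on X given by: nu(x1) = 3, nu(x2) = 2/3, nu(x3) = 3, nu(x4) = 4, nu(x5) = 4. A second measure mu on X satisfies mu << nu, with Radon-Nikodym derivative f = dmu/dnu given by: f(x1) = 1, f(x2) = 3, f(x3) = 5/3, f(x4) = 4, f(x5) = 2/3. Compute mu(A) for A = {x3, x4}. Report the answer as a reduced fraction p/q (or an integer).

By the defining property of the Radon-Nikodym derivative, for every measurable set A,
  mu(A) = integral_A f dnu.
Since nu is a discrete measure concentrated on the atoms of X, the integral over A reduces to the sum
  mu(A) = sum_{x in A} f(x) * nu({x}).
Computing each term:
  x3: f(x3) * nu(x3) = 5/3 * 3 = 5.
  x4: f(x4) * nu(x4) = 4 * 4 = 16.
Summing: mu(A) = 5 + 16 = 21.

21


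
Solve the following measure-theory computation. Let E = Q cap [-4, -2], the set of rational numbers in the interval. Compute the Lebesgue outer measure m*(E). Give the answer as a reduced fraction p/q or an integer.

Q cap [-4, -2] is countable; list its elements as q_1, q_2, ... . Fix eps > 0 and cover the k-th point by an interval of length eps * 2^(-k). The cover has total length eps * sum_{k>=1} 2^(-k) = eps, so by definition of outer measure m*(Q cap [-4, -2]) <= eps. Since eps was arbitrary and m* >= 0, the outer measure is 0.

0


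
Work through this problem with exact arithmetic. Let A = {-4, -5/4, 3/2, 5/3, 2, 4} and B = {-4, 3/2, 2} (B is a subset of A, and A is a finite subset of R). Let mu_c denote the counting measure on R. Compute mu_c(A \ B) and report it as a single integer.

Counting measure assigns mu_c(E) = |E| (number of elements) when E is finite. For B subset A, A \ B is the set of elements of A not in B, so |A \ B| = |A| - |B|.
|A| = 6, |B| = 3, so mu_c(A \ B) = 6 - 3 = 3.

3


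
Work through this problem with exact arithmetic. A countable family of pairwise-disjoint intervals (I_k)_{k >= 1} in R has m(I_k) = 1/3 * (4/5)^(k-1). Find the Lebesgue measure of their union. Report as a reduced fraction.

By countable additivity of the Lebesgue measure on pairwise disjoint measurable sets,
  m(union_{k >= 1} I_k) = sum_{k >= 1} m(I_k) = sum_{k >= 1} a * r^(k-1),
  with a = 1/3 and r = 4/5.
Since 0 < r = 4/5 < 1, the geometric series converges:
  sum_{k >= 1} a * r^(k-1) = a / (1 - r).
  = 1/3 / (1 - 4/5)
  = 1/3 / (1/5)
  = 5/3.

5/3


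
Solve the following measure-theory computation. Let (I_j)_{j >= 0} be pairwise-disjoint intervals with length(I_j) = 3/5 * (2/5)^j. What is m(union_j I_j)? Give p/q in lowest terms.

By countable additivity of the Lebesgue measure on pairwise disjoint measurable sets,
  m(union_{j >= 0} I_j) = sum_{j >= 0} m(I_j) = sum_{j >= 0} a * r^j,
  with a = 3/5 and r = 2/5.
Since 0 < r = 2/5 < 1, the geometric series converges:
  sum_{j >= 0} a * r^j = a / (1 - r).
  = 3/5 / (1 - 2/5)
  = 3/5 / (3/5)
  = 1.

1


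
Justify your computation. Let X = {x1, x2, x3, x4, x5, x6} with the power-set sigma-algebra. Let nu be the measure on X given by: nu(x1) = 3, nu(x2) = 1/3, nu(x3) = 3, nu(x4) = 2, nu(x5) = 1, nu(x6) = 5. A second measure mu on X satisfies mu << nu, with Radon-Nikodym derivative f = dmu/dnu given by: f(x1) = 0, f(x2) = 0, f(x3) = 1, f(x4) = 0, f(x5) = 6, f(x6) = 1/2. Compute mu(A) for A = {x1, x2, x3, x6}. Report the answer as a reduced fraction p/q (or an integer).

By the defining property of the Radon-Nikodym derivative, for every measurable set A,
  mu(A) = integral_A f dnu.
Since nu is a discrete measure concentrated on the atoms of X, the integral over A reduces to the sum
  mu(A) = sum_{x in A} f(x) * nu({x}).
Computing each term:
  x1: f(x1) * nu(x1) = 0 * 3 = 0.
  x2: f(x2) * nu(x2) = 0 * 1/3 = 0.
  x3: f(x3) * nu(x3) = 1 * 3 = 3.
  x6: f(x6) * nu(x6) = 1/2 * 5 = 5/2.
Summing: mu(A) = 0 + 0 + 3 + 5/2 = 11/2.

11/2


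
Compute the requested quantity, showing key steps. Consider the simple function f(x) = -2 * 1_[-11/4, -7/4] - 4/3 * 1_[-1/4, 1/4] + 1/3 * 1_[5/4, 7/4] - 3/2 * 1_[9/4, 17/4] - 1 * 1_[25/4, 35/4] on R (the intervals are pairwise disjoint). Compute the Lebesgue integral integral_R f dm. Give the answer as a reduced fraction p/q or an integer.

For a simple function f = sum_i c_i * 1_{A_i} with disjoint A_i,
  integral f dm = sum_i c_i * m(A_i).
Lengths of the A_i:
  m(A_1) = -7/4 - (-11/4) = 1.
  m(A_2) = 1/4 - (-1/4) = 1/2.
  m(A_3) = 7/4 - 5/4 = 1/2.
  m(A_4) = 17/4 - 9/4 = 2.
  m(A_5) = 35/4 - 25/4 = 5/2.
Contributions c_i * m(A_i):
  (-2) * (1) = -2.
  (-4/3) * (1/2) = -2/3.
  (1/3) * (1/2) = 1/6.
  (-3/2) * (2) = -3.
  (-1) * (5/2) = -5/2.
Total: -2 - 2/3 + 1/6 - 3 - 5/2 = -8.

-8


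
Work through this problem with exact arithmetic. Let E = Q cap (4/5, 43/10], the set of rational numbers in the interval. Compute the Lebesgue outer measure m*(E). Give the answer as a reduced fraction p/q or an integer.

Q cap (4/5, 43/10] is countable; list its elements as q_1, q_2, ... . Fix eps > 0 and cover the k-th point by an interval of length eps * 2^(-k). The cover has total length eps * sum_{k>=1} 2^(-k) = eps, so by definition of outer measure m*(Q cap (4/5, 43/10]) <= eps. Since eps was arbitrary and m* >= 0, the outer measure is 0.

0


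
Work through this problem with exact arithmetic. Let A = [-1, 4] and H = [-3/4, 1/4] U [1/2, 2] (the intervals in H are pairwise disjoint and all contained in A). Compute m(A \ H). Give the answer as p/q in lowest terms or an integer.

The ambient interval has length m(A) = 4 - (-1) = 5.
Since the holes are disjoint and sit inside A, by finite additivity
  m(H) = sum_i (b_i - a_i), and m(A \ H) = m(A) - m(H).
Computing the hole measures:
  m(H_1) = 1/4 - (-3/4) = 1.
  m(H_2) = 2 - 1/2 = 3/2.
Summed: m(H) = 1 + 3/2 = 5/2.
So m(A \ H) = 5 - 5/2 = 5/2.

5/2


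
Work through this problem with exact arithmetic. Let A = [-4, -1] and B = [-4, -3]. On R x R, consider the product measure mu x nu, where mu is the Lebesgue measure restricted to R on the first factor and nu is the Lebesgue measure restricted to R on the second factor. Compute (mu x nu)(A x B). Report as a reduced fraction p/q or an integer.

For a measurable rectangle A x B, the product measure satisfies
  (mu x nu)(A x B) = mu(A) * nu(B).
  mu(A) = 3.
  nu(B) = 1.
  (mu x nu)(A x B) = 3 * 1 = 3.

3


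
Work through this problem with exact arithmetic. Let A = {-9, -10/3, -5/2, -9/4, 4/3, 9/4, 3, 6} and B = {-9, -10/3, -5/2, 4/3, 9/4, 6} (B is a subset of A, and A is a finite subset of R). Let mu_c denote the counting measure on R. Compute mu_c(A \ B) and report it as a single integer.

Counting measure assigns mu_c(E) = |E| (number of elements) when E is finite. For B subset A, A \ B is the set of elements of A not in B, so |A \ B| = |A| - |B|.
|A| = 8, |B| = 6, so mu_c(A \ B) = 8 - 6 = 2.

2


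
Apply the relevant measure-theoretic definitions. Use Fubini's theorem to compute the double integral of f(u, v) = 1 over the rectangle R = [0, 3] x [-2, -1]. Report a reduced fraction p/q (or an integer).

f(u, v) is a tensor product of a function of u and a function of v, and both factors are bounded continuous (hence Lebesgue integrable) on the rectangle, so Fubini's theorem applies:
  integral_R f d(m x m) = (integral_a1^b1 1 du) * (integral_a2^b2 1 dv).
Inner integral in u: integral_{0}^{3} 1 du = (3^1 - 0^1)/1
  = 3.
Inner integral in v: integral_{-2}^{-1} 1 dv = ((-1)^1 - (-2)^1)/1
  = 1.
Product: (3) * (1) = 3.

3


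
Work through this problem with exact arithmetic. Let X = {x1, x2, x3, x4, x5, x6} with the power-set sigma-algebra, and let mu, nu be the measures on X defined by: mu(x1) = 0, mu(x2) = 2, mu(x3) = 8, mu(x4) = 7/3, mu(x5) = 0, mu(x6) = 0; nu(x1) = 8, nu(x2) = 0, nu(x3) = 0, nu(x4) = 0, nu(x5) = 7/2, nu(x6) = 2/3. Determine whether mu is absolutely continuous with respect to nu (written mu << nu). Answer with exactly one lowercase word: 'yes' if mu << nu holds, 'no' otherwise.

mu << nu means: every nu-null measurable set is also mu-null; equivalently, for every atom x, if nu({x}) = 0 then mu({x}) = 0.
Checking each atom:
  x1: nu = 8 > 0 -> no constraint.
  x2: nu = 0, mu = 2 > 0 -> violates mu << nu.
  x3: nu = 0, mu = 8 > 0 -> violates mu << nu.
  x4: nu = 0, mu = 7/3 > 0 -> violates mu << nu.
  x5: nu = 7/2 > 0 -> no constraint.
  x6: nu = 2/3 > 0 -> no constraint.
The atom(s) x2, x3, x4 violate the condition (nu = 0 but mu > 0). Therefore mu is NOT absolutely continuous w.r.t. nu.

no


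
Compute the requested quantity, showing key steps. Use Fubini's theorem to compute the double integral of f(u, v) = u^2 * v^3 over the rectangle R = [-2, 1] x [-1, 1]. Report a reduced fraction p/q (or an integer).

f(u, v) is a tensor product of a function of u and a function of v, and both factors are bounded continuous (hence Lebesgue integrable) on the rectangle, so Fubini's theorem applies:
  integral_R f d(m x m) = (integral_a1^b1 u^2 du) * (integral_a2^b2 v^3 dv).
Inner integral in u: integral_{-2}^{1} u^2 du = (1^3 - (-2)^3)/3
  = 3.
Inner integral in v: integral_{-1}^{1} v^3 dv = (1^4 - (-1)^4)/4
  = 0.
Product: (3) * (0) = 0.

0


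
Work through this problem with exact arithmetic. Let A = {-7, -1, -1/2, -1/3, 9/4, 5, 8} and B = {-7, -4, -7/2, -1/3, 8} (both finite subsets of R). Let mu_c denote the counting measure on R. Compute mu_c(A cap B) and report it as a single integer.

Counting measure on a finite set equals cardinality. mu_c(A cap B) = |A cap B| (elements appearing in both).
Enumerating the elements of A that also lie in B gives 3 element(s).
So mu_c(A cap B) = 3.

3


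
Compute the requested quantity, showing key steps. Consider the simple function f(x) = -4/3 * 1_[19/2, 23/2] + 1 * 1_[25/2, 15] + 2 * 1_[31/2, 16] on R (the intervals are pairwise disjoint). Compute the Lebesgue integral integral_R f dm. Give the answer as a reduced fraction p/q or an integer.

For a simple function f = sum_i c_i * 1_{A_i} with disjoint A_i,
  integral f dm = sum_i c_i * m(A_i).
Lengths of the A_i:
  m(A_1) = 23/2 - 19/2 = 2.
  m(A_2) = 15 - 25/2 = 5/2.
  m(A_3) = 16 - 31/2 = 1/2.
Contributions c_i * m(A_i):
  (-4/3) * (2) = -8/3.
  (1) * (5/2) = 5/2.
  (2) * (1/2) = 1.
Total: -8/3 + 5/2 + 1 = 5/6.

5/6


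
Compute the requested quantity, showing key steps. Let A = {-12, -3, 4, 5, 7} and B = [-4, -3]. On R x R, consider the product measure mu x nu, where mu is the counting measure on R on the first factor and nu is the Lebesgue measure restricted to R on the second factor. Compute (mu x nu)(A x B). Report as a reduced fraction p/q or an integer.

For a measurable rectangle A x B, the product measure satisfies
  (mu x nu)(A x B) = mu(A) * nu(B).
  mu(A) = 5.
  nu(B) = 1.
  (mu x nu)(A x B) = 5 * 1 = 5.

5


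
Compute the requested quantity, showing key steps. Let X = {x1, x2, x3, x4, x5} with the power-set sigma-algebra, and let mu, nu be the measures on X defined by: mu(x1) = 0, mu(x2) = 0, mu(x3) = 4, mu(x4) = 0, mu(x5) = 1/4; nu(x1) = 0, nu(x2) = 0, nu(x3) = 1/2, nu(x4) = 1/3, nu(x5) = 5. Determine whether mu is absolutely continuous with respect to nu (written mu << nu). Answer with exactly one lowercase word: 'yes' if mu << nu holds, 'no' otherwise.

mu << nu means: every nu-null measurable set is also mu-null; equivalently, for every atom x, if nu({x}) = 0 then mu({x}) = 0.
Checking each atom:
  x1: nu = 0, mu = 0 -> consistent with mu << nu.
  x2: nu = 0, mu = 0 -> consistent with mu << nu.
  x3: nu = 1/2 > 0 -> no constraint.
  x4: nu = 1/3 > 0 -> no constraint.
  x5: nu = 5 > 0 -> no constraint.
No atom violates the condition. Therefore mu << nu.

yes


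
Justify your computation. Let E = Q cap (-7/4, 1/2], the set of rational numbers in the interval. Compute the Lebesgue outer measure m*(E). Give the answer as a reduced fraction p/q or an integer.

E = Q cap (-7/4, 1/2] is a subset of Q, which is countable. Enumerate Q = {q_1, q_2, ...}; for any eps > 0, cover q_k by the open interval (q_k - eps/2^(k+1), q_k + eps/2^(k+1)), of length eps/2^k. The total cover length is sum_{k>=1} eps/2^k = eps. Hence m*(E) <= m*(Q) <= eps for every eps > 0, and since outer measure is non-negative, m*(E) = 0.

0


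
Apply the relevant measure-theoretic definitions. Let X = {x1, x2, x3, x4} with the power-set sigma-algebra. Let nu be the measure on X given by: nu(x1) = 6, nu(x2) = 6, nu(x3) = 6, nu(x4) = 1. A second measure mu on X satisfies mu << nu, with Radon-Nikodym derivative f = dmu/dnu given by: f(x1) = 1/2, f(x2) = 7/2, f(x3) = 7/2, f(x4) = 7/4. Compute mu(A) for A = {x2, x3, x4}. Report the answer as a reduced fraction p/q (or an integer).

By the defining property of the Radon-Nikodym derivative, for every measurable set A,
  mu(A) = integral_A f dnu.
Since nu is a discrete measure concentrated on the atoms of X, the integral over A reduces to the sum
  mu(A) = sum_{x in A} f(x) * nu({x}).
Computing each term:
  x2: f(x2) * nu(x2) = 7/2 * 6 = 21.
  x3: f(x3) * nu(x3) = 7/2 * 6 = 21.
  x4: f(x4) * nu(x4) = 7/4 * 1 = 7/4.
Summing: mu(A) = 21 + 21 + 7/4 = 175/4.

175/4


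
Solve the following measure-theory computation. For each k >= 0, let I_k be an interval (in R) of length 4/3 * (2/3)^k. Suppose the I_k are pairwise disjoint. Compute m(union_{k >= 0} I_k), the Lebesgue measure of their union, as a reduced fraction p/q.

By countable additivity of the Lebesgue measure on pairwise disjoint measurable sets,
  m(union_{k >= 0} I_k) = sum_{k >= 0} m(I_k) = sum_{k >= 0} a * r^k,
  with a = 4/3 and r = 2/3.
Since 0 < r = 2/3 < 1, the geometric series converges:
  sum_{k >= 0} a * r^k = a / (1 - r).
  = 4/3 / (1 - 2/3)
  = 4/3 / (1/3)
  = 4.

4


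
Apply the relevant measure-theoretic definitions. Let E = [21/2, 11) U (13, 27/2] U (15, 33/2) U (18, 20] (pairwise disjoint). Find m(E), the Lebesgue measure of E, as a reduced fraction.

For pairwise disjoint intervals, m(union_i I_i) = sum_i m(I_i),
and m is invariant under swapping open/closed endpoints (single points have measure 0).
So m(E) = sum_i (b_i - a_i).
  I_1 has length 11 - 21/2 = 1/2.
  I_2 has length 27/2 - 13 = 1/2.
  I_3 has length 33/2 - 15 = 3/2.
  I_4 has length 20 - 18 = 2.
Summing:
  m(E) = 1/2 + 1/2 + 3/2 + 2 = 9/2.

9/2


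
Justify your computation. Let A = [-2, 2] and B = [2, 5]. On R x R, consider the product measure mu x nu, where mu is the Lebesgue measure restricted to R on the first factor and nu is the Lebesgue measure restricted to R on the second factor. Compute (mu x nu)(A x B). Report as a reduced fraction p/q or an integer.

For a measurable rectangle A x B, the product measure satisfies
  (mu x nu)(A x B) = mu(A) * nu(B).
  mu(A) = 4.
  nu(B) = 3.
  (mu x nu)(A x B) = 4 * 3 = 12.

12


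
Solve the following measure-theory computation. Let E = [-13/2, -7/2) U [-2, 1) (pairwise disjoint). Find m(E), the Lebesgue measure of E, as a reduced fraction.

For pairwise disjoint intervals, m(union_i I_i) = sum_i m(I_i),
and m is invariant under swapping open/closed endpoints (single points have measure 0).
So m(E) = sum_i (b_i - a_i).
  I_1 has length -7/2 - (-13/2) = 3.
  I_2 has length 1 - (-2) = 3.
Summing:
  m(E) = 3 + 3 = 6.

6


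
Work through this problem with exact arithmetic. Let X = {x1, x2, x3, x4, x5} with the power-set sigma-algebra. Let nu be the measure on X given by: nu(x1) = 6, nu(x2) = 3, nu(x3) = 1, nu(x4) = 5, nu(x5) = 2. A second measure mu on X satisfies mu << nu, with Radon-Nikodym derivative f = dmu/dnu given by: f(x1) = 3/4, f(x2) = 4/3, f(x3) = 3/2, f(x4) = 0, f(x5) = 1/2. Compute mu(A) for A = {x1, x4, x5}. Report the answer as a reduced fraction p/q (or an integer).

By the defining property of the Radon-Nikodym derivative, for every measurable set A,
  mu(A) = integral_A f dnu.
Since nu is a discrete measure concentrated on the atoms of X, the integral over A reduces to the sum
  mu(A) = sum_{x in A} f(x) * nu({x}).
Computing each term:
  x1: f(x1) * nu(x1) = 3/4 * 6 = 9/2.
  x4: f(x4) * nu(x4) = 0 * 5 = 0.
  x5: f(x5) * nu(x5) = 1/2 * 2 = 1.
Summing: mu(A) = 9/2 + 0 + 1 = 11/2.

11/2


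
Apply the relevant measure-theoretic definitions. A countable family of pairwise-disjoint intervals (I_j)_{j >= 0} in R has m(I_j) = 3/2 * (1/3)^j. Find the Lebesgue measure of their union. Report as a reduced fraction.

By countable additivity of the Lebesgue measure on pairwise disjoint measurable sets,
  m(union_{j >= 0} I_j) = sum_{j >= 0} m(I_j) = sum_{j >= 0} a * r^j,
  with a = 3/2 and r = 1/3.
Since 0 < r = 1/3 < 1, the geometric series converges:
  sum_{j >= 0} a * r^j = a / (1 - r).
  = 3/2 / (1 - 1/3)
  = 3/2 / (2/3)
  = 9/4.

9/4


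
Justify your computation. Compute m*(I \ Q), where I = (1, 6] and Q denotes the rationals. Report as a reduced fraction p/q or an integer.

The interval I = (1, 6] has m(I) = 6 - 1 = 5 (endpoints are measure-zero, so open/closed/half-open agree). Write I = (I cap Q) u (I \ Q). The rationals in I are countable, so m*(I cap Q) = 0 (cover each rational by intervals whose total length is arbitrarily small). By countable subadditivity m*(I) <= m*(I cap Q) + m*(I \ Q), hence m*(I \ Q) >= m(I) = 5. The reverse inequality m*(I \ Q) <= m*(I) = 5 is trivial since (I \ Q) is a subset of I. Therefore m*(I \ Q) = 5.

5


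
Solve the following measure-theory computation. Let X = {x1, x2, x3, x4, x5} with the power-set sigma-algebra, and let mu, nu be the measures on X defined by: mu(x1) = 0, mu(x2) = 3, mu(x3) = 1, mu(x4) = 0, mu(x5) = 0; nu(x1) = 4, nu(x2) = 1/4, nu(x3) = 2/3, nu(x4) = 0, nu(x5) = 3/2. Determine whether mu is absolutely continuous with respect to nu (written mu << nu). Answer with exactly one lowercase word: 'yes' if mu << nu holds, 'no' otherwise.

mu << nu means: every nu-null measurable set is also mu-null; equivalently, for every atom x, if nu({x}) = 0 then mu({x}) = 0.
Checking each atom:
  x1: nu = 4 > 0 -> no constraint.
  x2: nu = 1/4 > 0 -> no constraint.
  x3: nu = 2/3 > 0 -> no constraint.
  x4: nu = 0, mu = 0 -> consistent with mu << nu.
  x5: nu = 3/2 > 0 -> no constraint.
No atom violates the condition. Therefore mu << nu.

yes


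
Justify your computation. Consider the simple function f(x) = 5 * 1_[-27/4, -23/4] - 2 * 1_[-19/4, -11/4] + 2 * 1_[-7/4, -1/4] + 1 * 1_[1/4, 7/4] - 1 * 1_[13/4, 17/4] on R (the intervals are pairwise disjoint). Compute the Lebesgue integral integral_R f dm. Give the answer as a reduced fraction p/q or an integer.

For a simple function f = sum_i c_i * 1_{A_i} with disjoint A_i,
  integral f dm = sum_i c_i * m(A_i).
Lengths of the A_i:
  m(A_1) = -23/4 - (-27/4) = 1.
  m(A_2) = -11/4 - (-19/4) = 2.
  m(A_3) = -1/4 - (-7/4) = 3/2.
  m(A_4) = 7/4 - 1/4 = 3/2.
  m(A_5) = 17/4 - 13/4 = 1.
Contributions c_i * m(A_i):
  (5) * (1) = 5.
  (-2) * (2) = -4.
  (2) * (3/2) = 3.
  (1) * (3/2) = 3/2.
  (-1) * (1) = -1.
Total: 5 - 4 + 3 + 3/2 - 1 = 9/2.

9/2


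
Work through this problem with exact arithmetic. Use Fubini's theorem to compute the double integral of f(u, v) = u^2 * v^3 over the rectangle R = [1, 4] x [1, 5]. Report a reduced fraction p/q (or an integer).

f(u, v) is a tensor product of a function of u and a function of v, and both factors are bounded continuous (hence Lebesgue integrable) on the rectangle, so Fubini's theorem applies:
  integral_R f d(m x m) = (integral_a1^b1 u^2 du) * (integral_a2^b2 v^3 dv).
Inner integral in u: integral_{1}^{4} u^2 du = (4^3 - 1^3)/3
  = 21.
Inner integral in v: integral_{1}^{5} v^3 dv = (5^4 - 1^4)/4
  = 156.
Product: (21) * (156) = 3276.

3276


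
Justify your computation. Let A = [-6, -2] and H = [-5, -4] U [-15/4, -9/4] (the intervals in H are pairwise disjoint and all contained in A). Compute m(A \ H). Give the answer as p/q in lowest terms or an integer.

The ambient interval has length m(A) = -2 - (-6) = 4.
Since the holes are disjoint and sit inside A, by finite additivity
  m(H) = sum_i (b_i - a_i), and m(A \ H) = m(A) - m(H).
Computing the hole measures:
  m(H_1) = -4 - (-5) = 1.
  m(H_2) = -9/4 - (-15/4) = 3/2.
Summed: m(H) = 1 + 3/2 = 5/2.
So m(A \ H) = 4 - 5/2 = 3/2.

3/2


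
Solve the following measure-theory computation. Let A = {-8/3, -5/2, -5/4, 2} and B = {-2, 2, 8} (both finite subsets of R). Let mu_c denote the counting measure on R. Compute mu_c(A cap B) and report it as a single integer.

Counting measure on a finite set equals cardinality. mu_c(A cap B) = |A cap B| (elements appearing in both).
Enumerating the elements of A that also lie in B gives 1 element(s).
So mu_c(A cap B) = 1.

1


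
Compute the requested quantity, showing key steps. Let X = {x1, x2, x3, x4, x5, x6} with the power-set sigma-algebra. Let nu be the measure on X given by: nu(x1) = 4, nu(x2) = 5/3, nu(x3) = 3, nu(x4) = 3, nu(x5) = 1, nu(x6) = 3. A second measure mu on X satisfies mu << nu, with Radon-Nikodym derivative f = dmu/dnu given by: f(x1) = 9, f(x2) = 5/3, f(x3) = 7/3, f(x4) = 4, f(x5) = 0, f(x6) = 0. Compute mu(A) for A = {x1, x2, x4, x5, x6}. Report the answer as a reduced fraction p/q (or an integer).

By the defining property of the Radon-Nikodym derivative, for every measurable set A,
  mu(A) = integral_A f dnu.
Since nu is a discrete measure concentrated on the atoms of X, the integral over A reduces to the sum
  mu(A) = sum_{x in A} f(x) * nu({x}).
Computing each term:
  x1: f(x1) * nu(x1) = 9 * 4 = 36.
  x2: f(x2) * nu(x2) = 5/3 * 5/3 = 25/9.
  x4: f(x4) * nu(x4) = 4 * 3 = 12.
  x5: f(x5) * nu(x5) = 0 * 1 = 0.
  x6: f(x6) * nu(x6) = 0 * 3 = 0.
Summing: mu(A) = 36 + 25/9 + 12 + 0 + 0 = 457/9.

457/9


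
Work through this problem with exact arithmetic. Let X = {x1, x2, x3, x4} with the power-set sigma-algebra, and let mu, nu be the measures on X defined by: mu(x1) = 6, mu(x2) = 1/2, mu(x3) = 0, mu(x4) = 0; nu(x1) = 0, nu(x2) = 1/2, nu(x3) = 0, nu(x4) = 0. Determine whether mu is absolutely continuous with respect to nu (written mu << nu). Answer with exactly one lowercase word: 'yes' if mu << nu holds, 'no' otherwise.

mu << nu means: every nu-null measurable set is also mu-null; equivalently, for every atom x, if nu({x}) = 0 then mu({x}) = 0.
Checking each atom:
  x1: nu = 0, mu = 6 > 0 -> violates mu << nu.
  x2: nu = 1/2 > 0 -> no constraint.
  x3: nu = 0, mu = 0 -> consistent with mu << nu.
  x4: nu = 0, mu = 0 -> consistent with mu << nu.
The atom(s) x1 violate the condition (nu = 0 but mu > 0). Therefore mu is NOT absolutely continuous w.r.t. nu.

no


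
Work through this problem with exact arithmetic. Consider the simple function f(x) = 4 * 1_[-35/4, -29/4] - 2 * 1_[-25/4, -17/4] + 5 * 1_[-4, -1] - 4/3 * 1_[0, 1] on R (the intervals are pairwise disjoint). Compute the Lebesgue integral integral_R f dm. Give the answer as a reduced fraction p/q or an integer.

For a simple function f = sum_i c_i * 1_{A_i} with disjoint A_i,
  integral f dm = sum_i c_i * m(A_i).
Lengths of the A_i:
  m(A_1) = -29/4 - (-35/4) = 3/2.
  m(A_2) = -17/4 - (-25/4) = 2.
  m(A_3) = -1 - (-4) = 3.
  m(A_4) = 1 - 0 = 1.
Contributions c_i * m(A_i):
  (4) * (3/2) = 6.
  (-2) * (2) = -4.
  (5) * (3) = 15.
  (-4/3) * (1) = -4/3.
Total: 6 - 4 + 15 - 4/3 = 47/3.

47/3


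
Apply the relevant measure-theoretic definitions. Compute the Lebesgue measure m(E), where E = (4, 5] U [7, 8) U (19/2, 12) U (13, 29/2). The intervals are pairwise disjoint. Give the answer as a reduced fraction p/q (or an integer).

For pairwise disjoint intervals, m(union_i I_i) = sum_i m(I_i),
and m is invariant under swapping open/closed endpoints (single points have measure 0).
So m(E) = sum_i (b_i - a_i).
  I_1 has length 5 - 4 = 1.
  I_2 has length 8 - 7 = 1.
  I_3 has length 12 - 19/2 = 5/2.
  I_4 has length 29/2 - 13 = 3/2.
Summing:
  m(E) = 1 + 1 + 5/2 + 3/2 = 6.

6


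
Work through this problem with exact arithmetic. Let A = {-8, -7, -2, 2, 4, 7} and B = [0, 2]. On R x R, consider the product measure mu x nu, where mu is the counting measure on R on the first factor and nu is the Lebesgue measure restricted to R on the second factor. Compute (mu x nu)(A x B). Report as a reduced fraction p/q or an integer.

For a measurable rectangle A x B, the product measure satisfies
  (mu x nu)(A x B) = mu(A) * nu(B).
  mu(A) = 6.
  nu(B) = 2.
  (mu x nu)(A x B) = 6 * 2 = 12.

12


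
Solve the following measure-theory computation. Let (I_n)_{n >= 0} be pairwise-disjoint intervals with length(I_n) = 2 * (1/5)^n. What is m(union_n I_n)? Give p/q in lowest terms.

By countable additivity of the Lebesgue measure on pairwise disjoint measurable sets,
  m(union_{n >= 0} I_n) = sum_{n >= 0} m(I_n) = sum_{n >= 0} a * r^n,
  with a = 2 and r = 1/5.
Since 0 < r = 1/5 < 1, the geometric series converges:
  sum_{n >= 0} a * r^n = a / (1 - r).
  = 2 / (1 - 1/5)
  = 2 / (4/5)
  = 5/2.

5/2


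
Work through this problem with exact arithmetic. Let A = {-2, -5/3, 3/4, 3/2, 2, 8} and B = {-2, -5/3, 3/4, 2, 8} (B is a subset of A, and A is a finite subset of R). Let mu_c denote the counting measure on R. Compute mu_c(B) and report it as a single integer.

Counting measure assigns mu_c(E) = |E| (number of elements) when E is finite.
B has 5 element(s), so mu_c(B) = 5.

5


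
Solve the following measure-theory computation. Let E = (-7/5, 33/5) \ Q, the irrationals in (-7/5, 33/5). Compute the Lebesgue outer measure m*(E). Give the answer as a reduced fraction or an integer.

The interval I = (-7/5, 33/5) has m(I) = 33/5 - (-7/5) = 8 (endpoints are measure-zero, so open/closed/half-open agree). Write I = (I cap Q) u (I \ Q). The rationals in I are countable, so m*(I cap Q) = 0 (cover each rational by intervals whose total length is arbitrarily small). By countable subadditivity m*(I) <= m*(I cap Q) + m*(I \ Q), hence m*(I \ Q) >= m(I) = 8. The reverse inequality m*(I \ Q) <= m*(I) = 8 is trivial since (I \ Q) is a subset of I. Therefore m*(I \ Q) = 8.

8


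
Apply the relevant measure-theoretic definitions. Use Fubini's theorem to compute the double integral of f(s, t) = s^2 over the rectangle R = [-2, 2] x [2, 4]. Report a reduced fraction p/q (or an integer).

f(s, t) is a tensor product of a function of s and a function of t, and both factors are bounded continuous (hence Lebesgue integrable) on the rectangle, so Fubini's theorem applies:
  integral_R f d(m x m) = (integral_a1^b1 s^2 ds) * (integral_a2^b2 1 dt).
Inner integral in s: integral_{-2}^{2} s^2 ds = (2^3 - (-2)^3)/3
  = 16/3.
Inner integral in t: integral_{2}^{4} 1 dt = (4^1 - 2^1)/1
  = 2.
Product: (16/3) * (2) = 32/3.

32/3


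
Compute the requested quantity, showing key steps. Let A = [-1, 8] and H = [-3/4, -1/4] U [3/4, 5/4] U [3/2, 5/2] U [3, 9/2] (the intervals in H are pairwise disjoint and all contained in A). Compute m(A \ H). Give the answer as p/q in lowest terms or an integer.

The ambient interval has length m(A) = 8 - (-1) = 9.
Since the holes are disjoint and sit inside A, by finite additivity
  m(H) = sum_i (b_i - a_i), and m(A \ H) = m(A) - m(H).
Computing the hole measures:
  m(H_1) = -1/4 - (-3/4) = 1/2.
  m(H_2) = 5/4 - 3/4 = 1/2.
  m(H_3) = 5/2 - 3/2 = 1.
  m(H_4) = 9/2 - 3 = 3/2.
Summed: m(H) = 1/2 + 1/2 + 1 + 3/2 = 7/2.
So m(A \ H) = 9 - 7/2 = 11/2.

11/2


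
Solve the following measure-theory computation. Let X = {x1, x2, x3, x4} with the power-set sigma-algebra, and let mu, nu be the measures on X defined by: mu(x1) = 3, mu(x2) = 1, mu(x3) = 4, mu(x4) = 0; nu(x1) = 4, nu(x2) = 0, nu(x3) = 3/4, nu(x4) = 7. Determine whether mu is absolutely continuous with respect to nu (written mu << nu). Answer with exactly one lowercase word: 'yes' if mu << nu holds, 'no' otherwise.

mu << nu means: every nu-null measurable set is also mu-null; equivalently, for every atom x, if nu({x}) = 0 then mu({x}) = 0.
Checking each atom:
  x1: nu = 4 > 0 -> no constraint.
  x2: nu = 0, mu = 1 > 0 -> violates mu << nu.
  x3: nu = 3/4 > 0 -> no constraint.
  x4: nu = 7 > 0 -> no constraint.
The atom(s) x2 violate the condition (nu = 0 but mu > 0). Therefore mu is NOT absolutely continuous w.r.t. nu.

no


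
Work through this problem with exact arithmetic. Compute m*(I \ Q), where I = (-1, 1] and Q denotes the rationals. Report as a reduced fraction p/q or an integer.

The interval I = (-1, 1] has m(I) = 1 - (-1) = 2 (endpoints are measure-zero, so open/closed/half-open agree). Write I = (I cap Q) u (I \ Q). The rationals in I are countable, so m*(I cap Q) = 0 (cover each rational by intervals whose total length is arbitrarily small). By countable subadditivity m*(I) <= m*(I cap Q) + m*(I \ Q), hence m*(I \ Q) >= m(I) = 2. The reverse inequality m*(I \ Q) <= m*(I) = 2 is trivial since (I \ Q) is a subset of I. Therefore m*(I \ Q) = 2.

2


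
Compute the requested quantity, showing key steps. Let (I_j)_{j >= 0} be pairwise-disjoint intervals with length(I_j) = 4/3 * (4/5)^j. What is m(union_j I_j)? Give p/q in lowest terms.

By countable additivity of the Lebesgue measure on pairwise disjoint measurable sets,
  m(union_{j >= 0} I_j) = sum_{j >= 0} m(I_j) = sum_{j >= 0} a * r^j,
  with a = 4/3 and r = 4/5.
Since 0 < r = 4/5 < 1, the geometric series converges:
  sum_{j >= 0} a * r^j = a / (1 - r).
  = 4/3 / (1 - 4/5)
  = 4/3 / (1/5)
  = 20/3.

20/3


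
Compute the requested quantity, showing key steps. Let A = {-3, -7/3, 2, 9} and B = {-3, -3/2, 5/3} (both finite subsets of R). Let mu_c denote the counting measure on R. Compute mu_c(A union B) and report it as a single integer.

Counting measure on a finite set equals cardinality. By inclusion-exclusion, |A union B| = |A| + |B| - |A cap B|.
|A| = 4, |B| = 3, |A cap B| = 1.
So mu_c(A union B) = 4 + 3 - 1 = 6.

6


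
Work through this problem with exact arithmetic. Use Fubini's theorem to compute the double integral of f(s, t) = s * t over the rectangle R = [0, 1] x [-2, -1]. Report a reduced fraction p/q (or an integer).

f(s, t) is a tensor product of a function of s and a function of t, and both factors are bounded continuous (hence Lebesgue integrable) on the rectangle, so Fubini's theorem applies:
  integral_R f d(m x m) = (integral_a1^b1 s ds) * (integral_a2^b2 t dt).
Inner integral in s: integral_{0}^{1} s ds = (1^2 - 0^2)/2
  = 1/2.
Inner integral in t: integral_{-2}^{-1} t dt = ((-1)^2 - (-2)^2)/2
  = -3/2.
Product: (1/2) * (-3/2) = -3/4.

-3/4


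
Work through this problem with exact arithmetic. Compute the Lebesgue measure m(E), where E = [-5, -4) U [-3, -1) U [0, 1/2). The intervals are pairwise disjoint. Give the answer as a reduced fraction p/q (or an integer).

For pairwise disjoint intervals, m(union_i I_i) = sum_i m(I_i),
and m is invariant under swapping open/closed endpoints (single points have measure 0).
So m(E) = sum_i (b_i - a_i).
  I_1 has length -4 - (-5) = 1.
  I_2 has length -1 - (-3) = 2.
  I_3 has length 1/2 - 0 = 1/2.
Summing:
  m(E) = 1 + 2 + 1/2 = 7/2.

7/2


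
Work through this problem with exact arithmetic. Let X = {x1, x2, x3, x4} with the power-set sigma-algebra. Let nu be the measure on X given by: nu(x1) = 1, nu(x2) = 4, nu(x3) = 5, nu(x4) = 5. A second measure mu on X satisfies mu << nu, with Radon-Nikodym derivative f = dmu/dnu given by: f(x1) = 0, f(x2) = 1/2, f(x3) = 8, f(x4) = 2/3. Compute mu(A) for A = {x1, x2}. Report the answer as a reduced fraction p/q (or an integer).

By the defining property of the Radon-Nikodym derivative, for every measurable set A,
  mu(A) = integral_A f dnu.
Since nu is a discrete measure concentrated on the atoms of X, the integral over A reduces to the sum
  mu(A) = sum_{x in A} f(x) * nu({x}).
Computing each term:
  x1: f(x1) * nu(x1) = 0 * 1 = 0.
  x2: f(x2) * nu(x2) = 1/2 * 4 = 2.
Summing: mu(A) = 0 + 2 = 2.

2


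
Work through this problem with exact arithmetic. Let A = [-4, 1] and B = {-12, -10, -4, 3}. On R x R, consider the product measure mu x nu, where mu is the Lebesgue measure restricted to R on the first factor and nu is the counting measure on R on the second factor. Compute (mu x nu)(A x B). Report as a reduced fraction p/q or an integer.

For a measurable rectangle A x B, the product measure satisfies
  (mu x nu)(A x B) = mu(A) * nu(B).
  mu(A) = 5.
  nu(B) = 4.
  (mu x nu)(A x B) = 5 * 4 = 20.

20
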